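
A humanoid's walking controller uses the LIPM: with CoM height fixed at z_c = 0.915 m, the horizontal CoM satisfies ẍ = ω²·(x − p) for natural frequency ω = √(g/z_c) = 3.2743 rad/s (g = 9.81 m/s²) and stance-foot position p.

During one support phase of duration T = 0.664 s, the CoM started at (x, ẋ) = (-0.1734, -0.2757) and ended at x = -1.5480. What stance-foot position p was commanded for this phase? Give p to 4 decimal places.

ωT = 3.2743·0.664 = 2.174135; cosh(ωT) = 4.454141, sinh(ωT) = 4.340435
x(T) = p + (x₀−p)·cosh(ωT) + (ẋ₀/ω)·sinh(ωT) ⇒ p·(1 − cosh) = x(T) − x₀·cosh − (ẋ₀/ω)·sinh
numerator   = -1.5480 − (-0.1734)·4.454141 − (-0.2757/3.2743)·4.340435 = -0.410182
denominator = 1 − 4.454141 = -3.454141
p = -0.410182 / -3.454141 = 0.1188

p = 0.1188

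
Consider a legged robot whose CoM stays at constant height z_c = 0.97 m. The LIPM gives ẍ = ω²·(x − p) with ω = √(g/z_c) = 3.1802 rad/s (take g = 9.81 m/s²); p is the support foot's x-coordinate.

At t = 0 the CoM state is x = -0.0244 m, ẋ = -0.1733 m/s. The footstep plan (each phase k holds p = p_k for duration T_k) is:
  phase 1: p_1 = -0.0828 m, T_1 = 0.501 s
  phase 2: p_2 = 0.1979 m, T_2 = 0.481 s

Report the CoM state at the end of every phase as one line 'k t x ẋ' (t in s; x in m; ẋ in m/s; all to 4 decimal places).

1 0.5010 -0.0617 -0.0059
2 0.9820 -0.4336 -1.8307

phase 1: p=-0.0828, T=0.501, ωT=1.593280, cosh=2.561559, sinh=2.358301; start (x,ẋ)=(-0.024400, -0.173300) → end (x,ẋ)=(-0.061717, -0.005926)
phase 2: p=0.1979, T=0.481, ωT=1.529676, cosh=2.416644, sinh=2.200038; start (x,ẋ)=(-0.061717, -0.005926) → end (x,ẋ)=(-0.433601, -1.830746)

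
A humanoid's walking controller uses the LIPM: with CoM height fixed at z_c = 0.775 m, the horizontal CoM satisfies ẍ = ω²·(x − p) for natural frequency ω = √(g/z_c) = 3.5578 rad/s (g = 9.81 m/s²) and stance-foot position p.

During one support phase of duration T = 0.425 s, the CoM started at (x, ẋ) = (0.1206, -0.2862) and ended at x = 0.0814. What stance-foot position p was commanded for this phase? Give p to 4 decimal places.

ωT = 3.5578·0.425 = 1.512065; cosh(ωT) = 2.378271, sinh(ωT) = 2.157817
x(T) = p + (x₀−p)·cosh(ωT) + (ẋ₀/ω)·sinh(ωT) ⇒ p·(1 − cosh) = x(T) − x₀·cosh − (ẋ₀/ω)·sinh
numerator   = 0.0814 − (0.1206)·2.378271 − (-0.2862/3.5578)·2.157817 = -0.031838
denominator = 1 − 2.378271 = -1.378271
p = -0.031838 / -1.378271 = 0.0231

p = 0.0231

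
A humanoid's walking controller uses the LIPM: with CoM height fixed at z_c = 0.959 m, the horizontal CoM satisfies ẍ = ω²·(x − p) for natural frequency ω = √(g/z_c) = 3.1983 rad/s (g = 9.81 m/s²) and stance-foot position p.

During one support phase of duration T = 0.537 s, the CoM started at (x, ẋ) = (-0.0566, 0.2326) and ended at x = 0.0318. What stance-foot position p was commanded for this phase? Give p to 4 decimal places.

ωT = 3.1983·0.537 = 1.717487; cosh(ωT) = 2.875015, sinh(ωT) = 2.695498
x(T) = p + (x₀−p)·cosh(ωT) + (ẋ₀/ω)·sinh(ωT) ⇒ p·(1 − cosh) = x(T) − x₀·cosh − (ẋ₀/ω)·sinh
numerator   = 0.0318 − (-0.0566)·2.875015 − (0.2326/3.1983)·2.695498 = -0.001507
denominator = 1 − 2.875015 = -1.875015
p = -0.001507 / -1.875015 = 0.0008

p = 0.0008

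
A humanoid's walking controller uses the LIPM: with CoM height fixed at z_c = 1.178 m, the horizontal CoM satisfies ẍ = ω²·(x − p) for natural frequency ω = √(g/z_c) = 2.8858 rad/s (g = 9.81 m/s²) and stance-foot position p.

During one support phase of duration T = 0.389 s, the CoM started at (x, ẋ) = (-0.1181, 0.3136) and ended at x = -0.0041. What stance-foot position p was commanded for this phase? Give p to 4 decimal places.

p = -0.0676

ωT = 2.8858·0.389 = 1.122576; cosh(ωT) = 1.699100, sinh(ωT) = 1.373660
x(T) = p + (x₀−p)·cosh(ωT) + (ẋ₀/ω)·sinh(ωT) ⇒ p·(1 − cosh) = x(T) − x₀·cosh − (ẋ₀/ω)·sinh
numerator   = -0.0041 − (-0.1181)·1.699100 − (0.3136/2.8858)·1.373660 = 0.047288
denominator = 1 − 1.699100 = -0.699100
p = 0.047288 / -0.699100 = -0.0676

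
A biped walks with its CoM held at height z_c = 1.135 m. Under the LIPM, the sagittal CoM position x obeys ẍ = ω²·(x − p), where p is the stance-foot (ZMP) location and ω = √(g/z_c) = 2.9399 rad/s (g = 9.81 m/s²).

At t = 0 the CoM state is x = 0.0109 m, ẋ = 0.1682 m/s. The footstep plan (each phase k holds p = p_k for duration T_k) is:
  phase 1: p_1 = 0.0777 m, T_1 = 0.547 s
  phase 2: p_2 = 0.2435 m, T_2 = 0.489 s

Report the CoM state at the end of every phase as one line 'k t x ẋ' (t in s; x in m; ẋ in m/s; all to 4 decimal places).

phase 1: p=0.0777, T=0.547, ωT=1.608125, cosh=2.596852, sinh=2.396589; start (x,ẋ)=(0.010900, 0.168200) → end (x,ẋ)=(0.041346, -0.033864)
phase 2: p=0.2435, T=0.489, ωT=1.437611, cosh=2.224060, sinh=1.986565; start (x,ẋ)=(0.041346, -0.033864) → end (x,ẋ)=(-0.228986, -1.255958)

1 0.5470 0.0413 -0.0339
2 1.0360 -0.2290 -1.2560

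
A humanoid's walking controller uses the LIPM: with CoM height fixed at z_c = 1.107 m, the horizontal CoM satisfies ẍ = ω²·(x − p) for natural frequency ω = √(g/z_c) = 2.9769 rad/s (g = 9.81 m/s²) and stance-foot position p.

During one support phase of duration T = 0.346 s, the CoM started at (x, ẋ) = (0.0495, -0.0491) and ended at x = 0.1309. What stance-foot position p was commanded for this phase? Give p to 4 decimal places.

ωT = 2.9769·0.346 = 1.030007; cosh(ωT) = 1.579045, sinh(ωT) = 1.222041
x(T) = p + (x₀−p)·cosh(ωT) + (ẋ₀/ω)·sinh(ωT) ⇒ p·(1 − cosh) = x(T) − x₀·cosh − (ẋ₀/ω)·sinh
numerator   = 0.1309 − (0.0495)·1.579045 − (-0.0491/2.9769)·1.222041 = 0.072893
denominator = 1 − 1.579045 = -0.579045
p = 0.072893 / -0.579045 = -0.1259

p = -0.1259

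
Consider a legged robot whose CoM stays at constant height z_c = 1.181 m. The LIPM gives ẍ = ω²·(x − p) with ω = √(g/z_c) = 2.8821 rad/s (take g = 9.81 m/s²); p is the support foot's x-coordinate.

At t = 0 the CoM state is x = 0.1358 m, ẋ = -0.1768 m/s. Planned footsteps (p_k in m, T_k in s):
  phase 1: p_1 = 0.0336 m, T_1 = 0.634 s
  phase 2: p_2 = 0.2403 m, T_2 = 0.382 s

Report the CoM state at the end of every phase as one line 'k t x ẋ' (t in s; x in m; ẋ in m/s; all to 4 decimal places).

1 0.6340 0.1737 0.3281
2 1.0160 0.2814 0.2914

phase 1: p=0.0336, T=0.634, ωT=1.827251, cosh=3.188815, sinh=3.027960; start (x,ẋ)=(0.135800, -0.176800) → end (x,ẋ)=(0.173749, 0.328105)
phase 2: p=0.2403, T=0.382, ωT=1.100962, cosh=1.669804, sinh=1.337254; start (x,ẋ)=(0.173749, 0.328105) → end (x,ẋ)=(0.281409, 0.291378)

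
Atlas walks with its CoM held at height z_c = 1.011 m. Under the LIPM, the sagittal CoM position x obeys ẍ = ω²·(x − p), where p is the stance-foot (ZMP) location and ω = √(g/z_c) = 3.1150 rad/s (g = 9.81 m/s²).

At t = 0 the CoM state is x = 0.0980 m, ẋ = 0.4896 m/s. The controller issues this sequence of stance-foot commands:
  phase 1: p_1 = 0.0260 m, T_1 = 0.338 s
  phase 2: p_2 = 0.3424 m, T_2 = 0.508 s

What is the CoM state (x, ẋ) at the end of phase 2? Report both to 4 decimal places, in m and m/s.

x = 1.1351, ẋ = 2.6909

phase 1: p=0.0260, T=0.338, ωT=1.052870, cosh=1.607400, sinh=1.258465; start (x,ẋ)=(0.098000, 0.489600) → end (x,ẋ)=(0.339532, 1.069231)
phase 2: p=0.3424, T=0.508, ωT=1.582420, cosh=2.536098, sinh=2.330621; start (x,ẋ)=(0.339532, 1.069231) → end (x,ẋ)=(1.135118, 2.690854)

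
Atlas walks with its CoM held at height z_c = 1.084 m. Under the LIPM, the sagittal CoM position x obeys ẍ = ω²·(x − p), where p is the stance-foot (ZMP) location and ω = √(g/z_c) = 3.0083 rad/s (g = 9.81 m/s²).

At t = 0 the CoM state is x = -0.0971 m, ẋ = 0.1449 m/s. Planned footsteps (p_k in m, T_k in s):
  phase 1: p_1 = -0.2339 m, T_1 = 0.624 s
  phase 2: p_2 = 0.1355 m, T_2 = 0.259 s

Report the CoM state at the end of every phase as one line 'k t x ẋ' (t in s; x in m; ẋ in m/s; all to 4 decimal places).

1 0.6240 0.3773 1.7978
2 0.8830 0.9686 2.9974

phase 1: p=-0.2339, T=0.624, ωT=1.877179, cosh=3.344033, sinh=3.191012; start (x,ẋ)=(-0.097100, 0.144900) → end (x,ẋ)=(0.377264, 1.797765)
phase 2: p=0.1355, T=0.259, ωT=0.779150, cosh=1.319207, sinh=0.860411; start (x,ẋ)=(0.377264, 1.797765) → end (x,ẋ)=(0.968620, 2.997401)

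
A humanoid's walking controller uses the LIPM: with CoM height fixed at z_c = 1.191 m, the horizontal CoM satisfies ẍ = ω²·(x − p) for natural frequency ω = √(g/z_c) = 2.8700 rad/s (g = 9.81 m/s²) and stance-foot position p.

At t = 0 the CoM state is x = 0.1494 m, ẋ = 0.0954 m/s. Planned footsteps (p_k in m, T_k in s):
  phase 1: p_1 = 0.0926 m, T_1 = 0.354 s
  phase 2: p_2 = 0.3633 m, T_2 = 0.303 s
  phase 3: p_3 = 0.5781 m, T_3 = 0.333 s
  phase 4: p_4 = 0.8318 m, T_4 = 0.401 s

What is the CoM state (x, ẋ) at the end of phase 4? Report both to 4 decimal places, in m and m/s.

x = -0.7276, ẋ = -4.1319

phase 1: p=0.0926, T=0.354, ωT=1.015980, cosh=1.562058, sinh=1.200011; start (x,ẋ)=(0.149400, 0.095400) → end (x,ẋ)=(0.221214, 0.344641)
phase 2: p=0.3633, T=0.303, ωT=0.869610, cosh=1.402548, sinh=0.983433; start (x,ẋ)=(0.221214, 0.344641) → end (x,ẋ)=(0.282112, 0.082344)
phase 3: p=0.5781, T=0.333, ωT=0.955710, cosh=1.492528, sinh=1.107989; start (x,ẋ)=(0.282112, 0.082344) → end (x,ẋ)=(0.168119, -0.818320)
phase 4: p=0.8318, T=0.401, ωT=1.150870, cosh=1.738652, sinh=1.422290; start (x,ẋ)=(0.168119, -0.818320) → end (x,ẋ)=(-0.727645, -4.131899)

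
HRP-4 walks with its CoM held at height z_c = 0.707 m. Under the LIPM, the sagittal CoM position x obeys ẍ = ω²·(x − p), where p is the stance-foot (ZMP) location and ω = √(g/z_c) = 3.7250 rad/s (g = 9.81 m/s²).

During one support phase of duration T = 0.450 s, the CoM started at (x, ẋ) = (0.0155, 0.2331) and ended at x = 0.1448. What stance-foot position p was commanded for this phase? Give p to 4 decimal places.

ωT = 3.7250·0.450 = 1.676250; cosh(ωT) = 2.766274, sinh(ωT) = 2.579199
x(T) = p + (x₀−p)·cosh(ωT) + (ẋ₀/ω)·sinh(ωT) ⇒ p·(1 − cosh) = x(T) − x₀·cosh − (ẋ₀/ω)·sinh
numerator   = 0.1448 − (0.0155)·2.766274 − (0.2331/3.7250)·2.579199 = -0.059476
denominator = 1 − 2.766274 = -1.766274
p = -0.059476 / -1.766274 = 0.0337

p = 0.0337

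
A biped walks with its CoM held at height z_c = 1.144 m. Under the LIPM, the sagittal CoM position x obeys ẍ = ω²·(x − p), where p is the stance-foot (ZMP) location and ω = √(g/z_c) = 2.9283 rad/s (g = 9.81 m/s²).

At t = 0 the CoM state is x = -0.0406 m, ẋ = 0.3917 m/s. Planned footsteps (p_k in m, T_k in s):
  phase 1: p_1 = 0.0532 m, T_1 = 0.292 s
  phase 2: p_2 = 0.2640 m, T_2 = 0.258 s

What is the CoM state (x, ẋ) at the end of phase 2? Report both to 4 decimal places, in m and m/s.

x = 0.0674, ẋ = -0.1526

phase 1: p=0.0532, T=0.292, ωT=0.855064, cosh=1.388390, sinh=0.963134; start (x,ẋ)=(-0.040600, 0.391700) → end (x,ẋ)=(0.051801, 0.279284)
phase 2: p=0.2640, T=0.258, ωT=0.755501, cosh=1.299227, sinh=0.829452; start (x,ẋ)=(0.051801, 0.279284) → end (x,ẋ)=(0.067414, -0.152553)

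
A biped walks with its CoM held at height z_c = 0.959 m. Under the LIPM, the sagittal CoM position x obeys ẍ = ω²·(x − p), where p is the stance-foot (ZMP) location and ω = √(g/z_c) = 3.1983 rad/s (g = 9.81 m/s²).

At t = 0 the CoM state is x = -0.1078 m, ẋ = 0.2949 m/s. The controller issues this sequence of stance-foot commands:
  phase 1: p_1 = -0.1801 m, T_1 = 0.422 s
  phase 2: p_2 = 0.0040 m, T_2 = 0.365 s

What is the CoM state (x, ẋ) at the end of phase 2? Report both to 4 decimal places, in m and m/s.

x = 0.6980, ẋ = 2.4081

phase 1: p=-0.1801, T=0.422, ωT=1.349683, cosh=2.057762, sinh=1.798439; start (x,ẋ)=(-0.107800, 0.294900) → end (x,ẋ)=(0.134502, 1.022700)
phase 2: p=0.0040, T=0.365, ωT=1.167380, cosh=1.762371, sinh=1.451190; start (x,ẋ)=(0.134502, 1.022700) → end (x,ẋ)=(0.698030, 2.408079)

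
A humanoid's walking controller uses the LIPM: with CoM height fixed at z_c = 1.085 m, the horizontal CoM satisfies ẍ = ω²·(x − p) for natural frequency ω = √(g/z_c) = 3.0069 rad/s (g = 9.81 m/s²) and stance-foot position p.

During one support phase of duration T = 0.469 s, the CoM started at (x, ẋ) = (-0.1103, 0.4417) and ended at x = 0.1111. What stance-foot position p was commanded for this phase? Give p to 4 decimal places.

ωT = 3.0069·0.469 = 1.410236; cosh(ωT) = 2.170504, sinh(ωT) = 1.926418
x(T) = p + (x₀−p)·cosh(ωT) + (ẋ₀/ω)·sinh(ωT) ⇒ p·(1 − cosh) = x(T) − x₀·cosh − (ẋ₀/ω)·sinh
numerator   = 0.1111 − (-0.1103)·2.170504 − (0.4417/3.0069)·1.926418 = 0.067524
denominator = 1 − 2.170504 = -1.170504
p = 0.067524 / -1.170504 = -0.0577

p = -0.0577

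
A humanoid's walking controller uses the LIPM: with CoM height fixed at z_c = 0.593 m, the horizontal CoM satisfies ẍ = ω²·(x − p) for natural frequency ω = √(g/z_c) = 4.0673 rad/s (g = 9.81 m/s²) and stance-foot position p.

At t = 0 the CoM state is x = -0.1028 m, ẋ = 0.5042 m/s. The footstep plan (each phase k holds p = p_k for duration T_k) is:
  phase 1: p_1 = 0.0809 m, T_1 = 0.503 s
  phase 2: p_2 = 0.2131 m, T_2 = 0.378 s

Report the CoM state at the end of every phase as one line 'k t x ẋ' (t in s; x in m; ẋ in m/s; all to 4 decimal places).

1 0.5030 -0.1700 -0.8589
2 0.8810 -1.1879 -5.5480

phase 1: p=0.0809, T=0.503, ωT=2.045852, cosh=3.932508, sinh=3.803238; start (x,ẋ)=(-0.102800, 0.504200) → end (x,ẋ)=(-0.170036, -0.858868)
phase 2: p=0.2131, T=0.378, ωT=1.537439, cosh=2.433796, sinh=2.218865; start (x,ẋ)=(-0.170036, -0.858868) → end (x,ẋ)=(-1.187920, -5.548032)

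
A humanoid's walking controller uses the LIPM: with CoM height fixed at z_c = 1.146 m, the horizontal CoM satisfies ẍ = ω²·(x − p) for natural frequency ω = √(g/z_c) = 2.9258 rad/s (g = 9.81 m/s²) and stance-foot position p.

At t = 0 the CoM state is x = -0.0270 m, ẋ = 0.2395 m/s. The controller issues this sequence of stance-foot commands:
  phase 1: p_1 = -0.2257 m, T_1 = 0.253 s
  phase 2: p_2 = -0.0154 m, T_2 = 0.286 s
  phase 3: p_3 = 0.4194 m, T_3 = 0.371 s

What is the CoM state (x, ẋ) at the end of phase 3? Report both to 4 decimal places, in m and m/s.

phase 1: p=-0.2257, T=0.253, ωT=0.740227, cosh=1.286709, sinh=0.809703; start (x,ẋ)=(-0.027000, 0.239500) → end (x,ẋ)=(0.096250, 0.778893)
phase 2: p=-0.0154, T=0.286, ωT=0.836779, cosh=1.371010, sinh=0.937907; start (x,ẋ)=(0.096250, 0.778893) → end (x,ẋ)=(0.387358, 1.374252)
phase 3: p=0.4194, T=0.371, ωT=1.085472, cosh=1.649289, sinh=1.311547; start (x,ẋ)=(0.387358, 1.374252) → end (x,ẋ)=(0.982589, 2.143584)

x = 0.9826, ẋ = 2.1436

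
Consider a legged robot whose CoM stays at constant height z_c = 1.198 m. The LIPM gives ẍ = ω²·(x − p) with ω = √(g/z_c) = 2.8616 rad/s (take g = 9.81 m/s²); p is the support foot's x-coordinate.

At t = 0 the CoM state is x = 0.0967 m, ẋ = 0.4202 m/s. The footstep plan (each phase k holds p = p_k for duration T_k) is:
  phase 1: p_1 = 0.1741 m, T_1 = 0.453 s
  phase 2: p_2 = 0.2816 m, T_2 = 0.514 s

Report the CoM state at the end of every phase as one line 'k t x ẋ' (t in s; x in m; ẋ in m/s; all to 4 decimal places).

phase 1: p=0.1741, T=0.453, ωT=1.296305, cosh=1.964652, sinh=1.691111; start (x,ẋ)=(0.096700, 0.420200) → end (x,ẋ)=(0.270360, 0.450986)
phase 2: p=0.2816, T=0.514, ωT=1.470862, cosh=2.291357, sinh=2.061630; start (x,ẋ)=(0.270360, 0.450986) → end (x,ẋ)=(0.580757, 0.967061)

1 0.4530 0.2704 0.4510
2 0.9670 0.5808 0.9671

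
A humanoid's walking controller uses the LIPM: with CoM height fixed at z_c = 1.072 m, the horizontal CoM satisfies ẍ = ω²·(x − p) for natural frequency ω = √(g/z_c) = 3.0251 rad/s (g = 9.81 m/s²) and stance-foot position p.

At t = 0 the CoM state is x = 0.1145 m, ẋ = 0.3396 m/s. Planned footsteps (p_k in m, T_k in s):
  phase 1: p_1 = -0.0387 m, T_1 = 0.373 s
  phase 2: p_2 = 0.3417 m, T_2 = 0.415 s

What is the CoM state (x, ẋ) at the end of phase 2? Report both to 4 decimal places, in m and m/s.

phase 1: p=-0.0387, T=0.373, ωT=1.128362, cosh=1.707077, sinh=1.383514; start (x,ẋ)=(0.114500, 0.339600) → end (x,ẋ)=(0.378138, 1.220906)
phase 2: p=0.3417, T=0.415, ωT=1.255416, cosh=1.897128, sinh=1.612171; start (x,ẋ)=(0.378138, 1.220906) → end (x,ẋ)=(1.061488, 2.493926)

x = 1.0615, ẋ = 2.4939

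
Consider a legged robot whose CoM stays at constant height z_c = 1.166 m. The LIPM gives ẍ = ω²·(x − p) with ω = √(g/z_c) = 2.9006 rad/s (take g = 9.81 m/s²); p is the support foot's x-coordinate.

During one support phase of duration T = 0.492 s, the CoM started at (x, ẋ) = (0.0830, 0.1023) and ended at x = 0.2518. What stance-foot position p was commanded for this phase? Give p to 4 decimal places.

p = 0.0003

ωT = 2.9006·0.492 = 1.427095; cosh(ωT) = 2.203292, sinh(ωT) = 1.963287
x(T) = p + (x₀−p)·cosh(ωT) + (ẋ₀/ω)·sinh(ωT) ⇒ p·(1 − cosh) = x(T) − x₀·cosh − (ẋ₀/ω)·sinh
numerator   = 0.2518 − (0.0830)·2.203292 − (0.1023/2.9006)·1.963287 = -0.000316
denominator = 1 − 2.203292 = -1.203292
p = -0.000316 / -1.203292 = 0.0003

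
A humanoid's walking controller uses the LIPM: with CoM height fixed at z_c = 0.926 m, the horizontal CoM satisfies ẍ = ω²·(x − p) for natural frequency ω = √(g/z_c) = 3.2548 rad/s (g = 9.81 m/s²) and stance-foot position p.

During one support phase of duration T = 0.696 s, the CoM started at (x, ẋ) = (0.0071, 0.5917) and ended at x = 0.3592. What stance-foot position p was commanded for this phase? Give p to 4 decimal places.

ωT = 3.2548·0.696 = 2.265341; cosh(ωT) = 4.869101, sinh(ωT) = 4.765306
x(T) = p + (x₀−p)·cosh(ωT) + (ẋ₀/ω)·sinh(ωT) ⇒ p·(1 − cosh) = x(T) − x₀·cosh − (ẋ₀/ω)·sinh
numerator   = 0.3592 − (0.0071)·4.869101 − (0.5917/3.2548)·4.765306 = -0.541670
denominator = 1 − 4.869101 = -3.869101
p = -0.541670 / -3.869101 = 0.1400

p = 0.1400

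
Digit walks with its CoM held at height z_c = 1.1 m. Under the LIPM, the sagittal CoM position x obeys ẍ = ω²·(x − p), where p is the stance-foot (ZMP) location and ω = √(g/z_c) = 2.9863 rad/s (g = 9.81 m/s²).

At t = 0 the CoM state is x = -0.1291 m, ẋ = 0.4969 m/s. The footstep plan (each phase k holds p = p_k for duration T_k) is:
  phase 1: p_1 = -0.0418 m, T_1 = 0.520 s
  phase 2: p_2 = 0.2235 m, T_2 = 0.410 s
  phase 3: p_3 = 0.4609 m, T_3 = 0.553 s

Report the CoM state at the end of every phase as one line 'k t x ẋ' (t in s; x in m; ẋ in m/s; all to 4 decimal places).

1 0.5200 0.1182 0.6382
2 0.9300 0.3610 0.6907
3 1.4830 0.7719 1.1183

phase 1: p=-0.0418, T=0.520, ωT=1.552876, cosh=2.468339, sinh=2.256701; start (x,ẋ)=(-0.129100, 0.496900) → end (x,ẋ)=(0.118214, 0.638187)
phase 2: p=0.2235, T=0.410, ωT=1.224383, cosh=1.848003, sinh=1.554064; start (x,ẋ)=(0.118214, 0.638187) → end (x,ẋ)=(0.361041, 0.690747)
phase 3: p=0.4609, T=0.553, ωT=1.651424, cosh=2.703088, sinh=2.511311; start (x,ẋ)=(0.361041, 0.690747) → end (x,ẋ)=(0.771854, 1.118259)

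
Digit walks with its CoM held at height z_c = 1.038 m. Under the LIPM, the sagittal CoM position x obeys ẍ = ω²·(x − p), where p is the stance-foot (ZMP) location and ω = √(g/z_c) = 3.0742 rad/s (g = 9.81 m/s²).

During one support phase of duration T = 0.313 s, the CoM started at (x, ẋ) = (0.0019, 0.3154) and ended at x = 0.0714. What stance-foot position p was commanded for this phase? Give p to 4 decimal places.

p = 0.0923

ωT = 3.0742·0.313 = 0.962225; cosh(ωT) = 1.499777, sinh(ωT) = 1.117735
x(T) = p + (x₀−p)·cosh(ωT) + (ẋ₀/ω)·sinh(ωT) ⇒ p·(1 − cosh) = x(T) − x₀·cosh − (ẋ₀/ω)·sinh
numerator   = 0.0714 − (0.0019)·1.499777 − (0.3154/3.0742)·1.117735 = -0.046125
denominator = 1 − 1.499777 = -0.499777
p = -0.046125 / -0.499777 = 0.0923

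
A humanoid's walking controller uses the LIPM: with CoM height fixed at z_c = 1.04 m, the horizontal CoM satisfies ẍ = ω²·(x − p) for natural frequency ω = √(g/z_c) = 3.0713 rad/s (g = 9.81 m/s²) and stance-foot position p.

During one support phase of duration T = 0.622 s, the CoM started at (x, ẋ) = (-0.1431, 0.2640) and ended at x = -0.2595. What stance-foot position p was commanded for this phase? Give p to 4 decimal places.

ωT = 3.0713·0.622 = 1.910349; cosh(ωT) = 3.451736, sinh(ωT) = 3.303707
x(T) = p + (x₀−p)·cosh(ωT) + (ẋ₀/ω)·sinh(ωT) ⇒ p·(1 − cosh) = x(T) − x₀·cosh − (ẋ₀/ω)·sinh
numerator   = -0.2595 − (-0.1431)·3.451736 − (0.2640/3.0713)·3.303707 = -0.049534
denominator = 1 − 3.451736 = -2.451736
p = -0.049534 / -2.451736 = 0.0202

p = 0.0202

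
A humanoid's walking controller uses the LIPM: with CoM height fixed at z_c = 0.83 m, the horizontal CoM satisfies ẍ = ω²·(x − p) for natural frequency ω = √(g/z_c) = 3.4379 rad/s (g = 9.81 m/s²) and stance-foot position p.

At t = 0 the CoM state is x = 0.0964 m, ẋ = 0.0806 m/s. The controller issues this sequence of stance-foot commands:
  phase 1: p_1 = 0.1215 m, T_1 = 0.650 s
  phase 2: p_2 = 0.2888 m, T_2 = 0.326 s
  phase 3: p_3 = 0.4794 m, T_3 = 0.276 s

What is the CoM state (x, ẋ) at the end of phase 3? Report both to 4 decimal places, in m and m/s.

phase 1: p=0.1215, T=0.650, ωT=2.234635, cosh=4.725051, sinh=4.618020; start (x,ẋ)=(0.096400, 0.080600) → end (x,ẋ)=(0.111169, -0.017656)
phase 2: p=0.2888, T=0.326, ωT=1.120755, cosh=1.696602, sinh=1.370568; start (x,ẋ)=(0.111169, -0.017656) → end (x,ẋ)=(-0.019609, -0.866932)
phase 3: p=0.4794, T=0.276, ωT=0.948860, cosh=1.484973, sinh=1.097791; start (x,ẋ)=(-0.019609, -0.866932) → end (x,ẋ)=(-0.538443, -3.170678)

x = -0.5384, ẋ = -3.1707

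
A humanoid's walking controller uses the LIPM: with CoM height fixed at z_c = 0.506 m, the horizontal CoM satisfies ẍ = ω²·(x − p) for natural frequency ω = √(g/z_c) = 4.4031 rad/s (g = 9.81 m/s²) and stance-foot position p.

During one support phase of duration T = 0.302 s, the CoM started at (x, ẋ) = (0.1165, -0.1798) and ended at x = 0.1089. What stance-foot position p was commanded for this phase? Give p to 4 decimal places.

p = 0.0537

ωT = 4.4031·0.302 = 1.329736; cosh(ωT) = 2.022297, sinh(ωT) = 1.757750
x(T) = p + (x₀−p)·cosh(ωT) + (ẋ₀/ω)·sinh(ωT) ⇒ p·(1 − cosh) = x(T) − x₀·cosh − (ẋ₀/ω)·sinh
numerator   = 0.1089 − (0.1165)·2.022297 − (-0.1798/4.4031)·1.757750 = -0.054920
denominator = 1 − 2.022297 = -1.022297
p = -0.054920 / -1.022297 = 0.0537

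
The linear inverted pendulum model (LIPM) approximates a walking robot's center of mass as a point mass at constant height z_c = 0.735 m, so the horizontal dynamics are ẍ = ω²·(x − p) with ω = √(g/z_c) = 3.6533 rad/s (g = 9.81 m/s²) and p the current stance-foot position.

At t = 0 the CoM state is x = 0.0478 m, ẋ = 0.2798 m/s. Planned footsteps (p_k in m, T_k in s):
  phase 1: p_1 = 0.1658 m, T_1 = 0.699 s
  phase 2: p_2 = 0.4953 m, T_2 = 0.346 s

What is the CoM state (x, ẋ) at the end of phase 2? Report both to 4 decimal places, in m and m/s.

x = -1.0787, ẋ = -5.3944

phase 1: p=0.1658, T=0.699, ωT=2.553657, cosh=6.465909, sinh=6.388112; start (x,ẋ)=(0.047800, 0.279800) → end (x,ẋ)=(-0.107923, -0.944686)
phase 2: p=0.4953, T=0.346, ωT=1.264042, cosh=1.911105, sinh=1.628595; start (x,ẋ)=(-0.107923, -0.944686) → end (x,ẋ)=(-1.078651, -5.394415)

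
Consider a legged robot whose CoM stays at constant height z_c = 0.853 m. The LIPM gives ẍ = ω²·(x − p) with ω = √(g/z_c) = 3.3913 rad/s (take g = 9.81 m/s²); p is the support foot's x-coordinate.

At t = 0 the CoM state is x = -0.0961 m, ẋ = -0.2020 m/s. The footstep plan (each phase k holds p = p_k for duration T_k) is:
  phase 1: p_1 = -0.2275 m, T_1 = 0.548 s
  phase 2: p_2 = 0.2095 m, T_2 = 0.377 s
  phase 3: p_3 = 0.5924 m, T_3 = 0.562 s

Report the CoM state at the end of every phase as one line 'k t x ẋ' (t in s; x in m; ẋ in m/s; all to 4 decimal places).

1 0.5480 0.0178 0.7308
2 0.9250 0.1954 0.3368
3 1.4870 -0.4455 -3.2696

phase 1: p=-0.2275, T=0.548, ωT=1.858432, cosh=3.284796, sinh=3.128879; start (x,ẋ)=(-0.096100, -0.202000) → end (x,ẋ)=(0.017753, 0.730752)
phase 2: p=0.2095, T=0.377, ωT=1.278520, cosh=1.934885, sinh=1.656436; start (x,ẋ)=(0.017753, 0.730752) → end (x,ẋ)=(0.195418, 0.336789)
phase 3: p=0.5924, T=0.562, ωT=1.905911, cosh=3.437108, sinh=3.288421; start (x,ẋ)=(0.195418, 0.336789) → end (x,ẋ)=(-0.445498, -3.269571)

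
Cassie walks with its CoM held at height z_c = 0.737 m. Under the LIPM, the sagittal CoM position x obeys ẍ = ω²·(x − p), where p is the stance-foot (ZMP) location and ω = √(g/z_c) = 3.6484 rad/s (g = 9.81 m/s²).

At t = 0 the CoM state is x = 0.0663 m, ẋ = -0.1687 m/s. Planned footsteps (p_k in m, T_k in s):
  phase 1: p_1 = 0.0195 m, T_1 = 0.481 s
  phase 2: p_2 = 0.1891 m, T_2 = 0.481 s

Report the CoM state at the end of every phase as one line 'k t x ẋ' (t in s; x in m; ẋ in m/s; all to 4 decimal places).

1 0.4810 0.0292 -0.0234
2 0.9620 -0.3052 -1.7065

phase 1: p=0.0195, T=0.481, ωT=1.754880, cosh=2.977842, sinh=2.804914; start (x,ẋ)=(0.066300, -0.168700) → end (x,ẋ)=(0.029165, -0.023437)
phase 2: p=0.1891, T=0.481, ωT=1.754880, cosh=2.977842, sinh=2.804914; start (x,ẋ)=(0.029165, -0.023437) → end (x,ẋ)=(-0.305178, -1.706474)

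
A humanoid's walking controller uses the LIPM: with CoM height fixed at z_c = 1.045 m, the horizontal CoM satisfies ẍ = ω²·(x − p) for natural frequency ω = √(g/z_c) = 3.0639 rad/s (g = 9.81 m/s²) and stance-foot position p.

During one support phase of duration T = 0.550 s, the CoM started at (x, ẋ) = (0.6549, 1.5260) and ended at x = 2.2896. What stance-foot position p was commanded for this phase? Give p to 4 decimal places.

ωT = 3.0639·0.550 = 1.685145; cosh(ωT) = 2.789325, sinh(ωT) = 2.603908
x(T) = p + (x₀−p)·cosh(ωT) + (ẋ₀/ω)·sinh(ωT) ⇒ p·(1 − cosh) = x(T) − x₀·cosh − (ẋ₀/ω)·sinh
numerator   = 2.2896 − (0.6549)·2.789325 − (1.5260/3.0639)·2.603908 = -0.834026
denominator = 1 − 2.789325 = -1.789325
p = -0.834026 / -1.789325 = 0.4661

p = 0.4661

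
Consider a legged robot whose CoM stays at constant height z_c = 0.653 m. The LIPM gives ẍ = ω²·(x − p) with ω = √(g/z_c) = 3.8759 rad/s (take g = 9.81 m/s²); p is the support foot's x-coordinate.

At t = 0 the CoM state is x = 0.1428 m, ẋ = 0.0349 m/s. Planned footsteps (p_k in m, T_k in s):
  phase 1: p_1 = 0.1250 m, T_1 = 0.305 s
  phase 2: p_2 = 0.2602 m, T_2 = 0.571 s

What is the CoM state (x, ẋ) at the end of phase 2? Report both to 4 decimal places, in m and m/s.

x = 0.0345, ẋ = -0.8187

phase 1: p=0.1250, T=0.305, ωT=1.182149, cosh=1.783998, sinh=1.477379; start (x,ẋ)=(0.142800, 0.034900) → end (x,ẋ)=(0.170058, 0.164187)
phase 2: p=0.2602, T=0.571, ωT=2.213139, cosh=4.626866, sinh=4.517509; start (x,ẋ)=(0.170058, 0.164187) → end (x,ẋ)=(0.034492, -0.818660)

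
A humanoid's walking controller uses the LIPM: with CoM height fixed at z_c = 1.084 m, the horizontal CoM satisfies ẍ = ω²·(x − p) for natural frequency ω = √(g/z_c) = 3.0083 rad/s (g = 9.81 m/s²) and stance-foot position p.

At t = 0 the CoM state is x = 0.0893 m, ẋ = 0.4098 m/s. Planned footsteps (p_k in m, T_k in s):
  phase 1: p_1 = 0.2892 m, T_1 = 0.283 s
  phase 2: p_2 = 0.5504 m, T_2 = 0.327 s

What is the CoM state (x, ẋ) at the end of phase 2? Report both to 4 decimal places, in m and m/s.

phase 1: p=0.2892, T=0.283, ωT=0.851349, cosh=1.384822, sinh=0.957983; start (x,ẋ)=(0.089300, 0.409800) → end (x,ẋ)=(0.142874, -0.008592)
phase 2: p=0.5504, T=0.327, ωT=0.983714, cosh=1.524145, sinh=1.150225; start (x,ẋ)=(0.142874, -0.008592) → end (x,ẋ)=(-0.074015, -1.423228)

x = -0.0740, ẋ = -1.4232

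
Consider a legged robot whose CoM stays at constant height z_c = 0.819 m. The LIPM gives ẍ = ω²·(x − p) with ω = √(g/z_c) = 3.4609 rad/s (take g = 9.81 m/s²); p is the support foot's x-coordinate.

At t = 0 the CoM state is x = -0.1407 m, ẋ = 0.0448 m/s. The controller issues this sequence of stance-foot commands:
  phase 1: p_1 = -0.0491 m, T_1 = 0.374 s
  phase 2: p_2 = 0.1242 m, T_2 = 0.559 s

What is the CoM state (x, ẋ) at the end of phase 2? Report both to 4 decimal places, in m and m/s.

x = -1.4834, ẋ = -5.4626

phase 1: p=-0.0491, T=0.374, ωT=1.294377, cosh=1.961395, sinh=1.687326; start (x,ẋ)=(-0.140700, 0.044800) → end (x,ẋ)=(-0.206922, -0.447043)
phase 2: p=0.1242, T=0.559, ωT=1.934643, cosh=3.533025, sinh=3.388549; start (x,ẋ)=(-0.206922, -0.447043) → end (x,ẋ)=(-1.483359, -5.462623)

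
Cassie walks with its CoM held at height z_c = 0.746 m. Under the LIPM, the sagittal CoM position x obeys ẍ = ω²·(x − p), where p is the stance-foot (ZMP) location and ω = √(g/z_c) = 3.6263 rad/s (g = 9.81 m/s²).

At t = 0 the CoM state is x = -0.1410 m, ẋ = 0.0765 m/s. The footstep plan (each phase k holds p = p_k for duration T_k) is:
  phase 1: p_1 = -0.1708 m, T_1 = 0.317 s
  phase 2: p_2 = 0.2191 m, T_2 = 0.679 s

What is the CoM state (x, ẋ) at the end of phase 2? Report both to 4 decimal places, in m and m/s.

x = -1.1420, ẋ = -4.8161

phase 1: p=-0.1708, T=0.317, ωT=1.149537, cosh=1.736757, sinh=1.419974; start (x,ẋ)=(-0.141000, 0.076500) → end (x,ẋ)=(-0.089089, 0.286310)
phase 2: p=0.2191, T=0.679, ωT=2.462258, cosh=5.908255, sinh=5.823013; start (x,ẋ)=(-0.089089, 0.286310) → end (x,ẋ)=(-1.142011, -4.816126)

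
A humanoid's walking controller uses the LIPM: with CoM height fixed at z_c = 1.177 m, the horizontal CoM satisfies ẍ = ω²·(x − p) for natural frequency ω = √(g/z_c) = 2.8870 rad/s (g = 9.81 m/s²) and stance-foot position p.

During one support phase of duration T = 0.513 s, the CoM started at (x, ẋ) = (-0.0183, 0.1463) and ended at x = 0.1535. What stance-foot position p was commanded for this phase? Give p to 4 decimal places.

ωT = 2.8870·0.513 = 1.481031; cosh(ωT) = 2.312440, sinh(ωT) = 2.085037
x(T) = p + (x₀−p)·cosh(ωT) + (ẋ₀/ω)·sinh(ωT) ⇒ p·(1 − cosh) = x(T) − x₀·cosh − (ẋ₀/ω)·sinh
numerator   = 0.1535 − (-0.0183)·2.312440 − (0.1463/2.8870)·2.085037 = 0.090157
denominator = 1 − 2.312440 = -1.312440
p = 0.090157 / -1.312440 = -0.0687

p = -0.0687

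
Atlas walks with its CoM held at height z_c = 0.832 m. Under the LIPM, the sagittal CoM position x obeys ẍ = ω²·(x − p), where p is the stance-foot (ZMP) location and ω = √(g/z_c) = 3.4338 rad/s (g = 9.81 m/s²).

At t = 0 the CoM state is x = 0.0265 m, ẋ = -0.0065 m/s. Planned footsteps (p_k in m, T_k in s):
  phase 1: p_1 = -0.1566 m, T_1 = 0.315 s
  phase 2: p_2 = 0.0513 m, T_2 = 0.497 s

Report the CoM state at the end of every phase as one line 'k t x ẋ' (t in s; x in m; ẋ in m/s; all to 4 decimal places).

1 0.3150 0.1420 0.8100
2 0.8120 0.9379 3.1348

phase 1: p=-0.1566, T=0.315, ωT=1.081647, cosh=1.644285, sinh=1.305248; start (x,ẋ)=(0.026500, -0.006500) → end (x,ẋ)=(0.141998, 0.809959)
phase 2: p=0.0513, T=0.497, ωT=1.706599, cosh=2.845835, sinh=2.664353; start (x,ẋ)=(0.141998, 0.809959) → end (x,ẋ)=(0.937874, 3.134792)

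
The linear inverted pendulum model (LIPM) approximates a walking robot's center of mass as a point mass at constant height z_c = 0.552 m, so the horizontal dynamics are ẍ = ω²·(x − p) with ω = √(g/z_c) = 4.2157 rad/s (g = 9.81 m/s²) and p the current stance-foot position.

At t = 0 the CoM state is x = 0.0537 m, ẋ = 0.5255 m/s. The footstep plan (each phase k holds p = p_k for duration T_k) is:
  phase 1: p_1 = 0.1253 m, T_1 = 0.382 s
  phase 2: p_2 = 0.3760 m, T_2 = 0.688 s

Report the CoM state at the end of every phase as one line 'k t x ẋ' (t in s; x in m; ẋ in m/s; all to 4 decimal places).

phase 1: p=0.1253, T=0.382, ωT=1.610397, cosh=2.602304, sinh=2.402496; start (x,ẋ)=(0.053700, 0.525500) → end (x,ẋ)=(0.238454, 0.642332)
phase 2: p=0.3760, T=0.688, ωT=2.900402, cosh=9.118223, sinh=9.063222; start (x,ẋ)=(0.238454, 0.642332) → end (x,ẋ)=(0.502752, 0.601571)

1 0.3820 0.2385 0.6423
2 1.0700 0.5028 0.6016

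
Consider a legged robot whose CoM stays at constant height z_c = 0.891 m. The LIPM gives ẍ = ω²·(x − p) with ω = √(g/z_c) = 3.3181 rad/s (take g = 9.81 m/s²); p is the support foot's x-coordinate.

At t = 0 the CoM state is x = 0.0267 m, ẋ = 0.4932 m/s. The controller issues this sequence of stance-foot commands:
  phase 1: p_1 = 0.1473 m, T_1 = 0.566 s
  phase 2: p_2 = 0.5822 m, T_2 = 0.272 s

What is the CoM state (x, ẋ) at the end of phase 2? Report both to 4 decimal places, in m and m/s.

phase 1: p=0.1473, T=0.566, ωT=1.878045, cosh=3.346796, sinh=3.193907; start (x,ẋ)=(0.026700, 0.493200) → end (x,ẋ)=(0.218416, 0.372557)
phase 2: p=0.5822, T=0.272, ωT=0.902523, cosh=1.435681, sinh=1.030136; start (x,ẋ)=(0.218416, 0.372557) → end (x,ẋ)=(0.175587, -0.708574)

x = 0.1756, ẋ = -0.7086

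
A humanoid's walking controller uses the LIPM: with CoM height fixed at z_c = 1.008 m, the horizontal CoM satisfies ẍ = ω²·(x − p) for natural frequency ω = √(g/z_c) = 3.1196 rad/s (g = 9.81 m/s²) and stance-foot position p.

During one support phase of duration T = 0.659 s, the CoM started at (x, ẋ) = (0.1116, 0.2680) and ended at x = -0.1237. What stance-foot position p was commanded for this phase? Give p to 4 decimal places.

ωT = 3.1196·0.659 = 2.055816; cosh(ωT) = 3.970601, sinh(ωT) = 3.842613
x(T) = p + (x₀−p)·cosh(ωT) + (ẋ₀/ω)·sinh(ωT) ⇒ p·(1 − cosh) = x(T) − x₀·cosh − (ẋ₀/ω)·sinh
numerator   = -0.1237 − (0.1116)·3.970601 − (0.2680/3.1196)·3.842613 = -0.896932
denominator = 1 − 3.970601 = -2.970601
p = -0.896932 / -2.970601 = 0.3019

p = 0.3019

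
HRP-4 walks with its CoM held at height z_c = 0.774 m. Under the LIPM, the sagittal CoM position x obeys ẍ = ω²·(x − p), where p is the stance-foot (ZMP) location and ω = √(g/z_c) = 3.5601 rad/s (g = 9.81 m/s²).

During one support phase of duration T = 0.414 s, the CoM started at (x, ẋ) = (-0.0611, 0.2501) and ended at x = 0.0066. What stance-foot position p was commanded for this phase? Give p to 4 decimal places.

p = -0.0013

ωT = 3.5601·0.414 = 1.473881; cosh(ωT) = 2.297592, sinh(ωT) = 2.068557
x(T) = p + (x₀−p)·cosh(ωT) + (ẋ₀/ω)·sinh(ωT) ⇒ p·(1 − cosh) = x(T) − x₀·cosh − (ẋ₀/ω)·sinh
numerator   = 0.0066 − (-0.0611)·2.297592 − (0.2501/3.5601)·2.068557 = 0.001665
denominator = 1 − 2.297592 = -1.297592
p = 0.001665 / -1.297592 = -0.0013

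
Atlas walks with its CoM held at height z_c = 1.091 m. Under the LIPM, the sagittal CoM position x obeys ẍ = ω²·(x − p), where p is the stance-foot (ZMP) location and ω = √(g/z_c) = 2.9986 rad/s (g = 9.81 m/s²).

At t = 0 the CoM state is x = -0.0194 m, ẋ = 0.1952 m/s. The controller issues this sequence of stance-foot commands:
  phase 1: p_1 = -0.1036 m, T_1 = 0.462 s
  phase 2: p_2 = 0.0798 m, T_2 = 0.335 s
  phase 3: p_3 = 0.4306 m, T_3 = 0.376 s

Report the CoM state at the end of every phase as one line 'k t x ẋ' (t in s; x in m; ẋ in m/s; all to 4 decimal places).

1 0.4620 0.1971 0.8874
2 0.7970 0.6113 1.7898
3 1.1730 1.5637 3.8019

phase 1: p=-0.1036, T=0.462, ωT=1.385353, cosh=2.123236, sinh=1.873001; start (x,ẋ)=(-0.019400, 0.195200) → end (x,ẋ)=(0.197103, 0.887355)
phase 2: p=0.0798, T=0.335, ωT=1.004531, cosh=1.548421, sinh=1.182205; start (x,ẋ)=(0.197103, 0.887355) → end (x,ẋ)=(0.611277, 1.789835)
phase 3: p=0.4306, T=0.376, ωT=1.127474, cosh=1.705848, sinh=1.381998; start (x,ẋ)=(0.611277, 1.789835) → end (x,ẋ)=(1.563708, 3.801921)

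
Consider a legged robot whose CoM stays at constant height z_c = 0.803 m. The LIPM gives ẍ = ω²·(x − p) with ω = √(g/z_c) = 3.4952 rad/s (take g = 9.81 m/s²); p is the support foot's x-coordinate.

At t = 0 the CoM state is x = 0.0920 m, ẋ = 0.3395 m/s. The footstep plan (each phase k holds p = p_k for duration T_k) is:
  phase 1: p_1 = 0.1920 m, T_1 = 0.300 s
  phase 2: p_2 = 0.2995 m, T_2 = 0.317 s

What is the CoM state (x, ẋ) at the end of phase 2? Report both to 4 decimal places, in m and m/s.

x = 0.0952, ẋ = -0.5103

phase 1: p=0.1920, T=0.300, ωT=1.048560, cosh=1.601991, sinh=1.251549; start (x,ẋ)=(0.092000, 0.339500) → end (x,ẋ)=(0.153368, 0.106435)
phase 2: p=0.2995, T=0.317, ωT=1.107978, cosh=1.679228, sinh=1.349002; start (x,ẋ)=(0.153368, 0.106435) → end (x,ẋ)=(0.095190, -0.510290)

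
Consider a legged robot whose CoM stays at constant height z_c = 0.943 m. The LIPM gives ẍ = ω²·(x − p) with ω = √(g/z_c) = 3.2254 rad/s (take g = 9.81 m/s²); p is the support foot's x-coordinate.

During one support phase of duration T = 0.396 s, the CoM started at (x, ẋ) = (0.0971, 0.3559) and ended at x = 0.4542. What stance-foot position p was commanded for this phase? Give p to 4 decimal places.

p = -0.0901

ωT = 3.2254·0.396 = 1.277258; cosh(ωT) = 1.932797, sinh(ωT) = 1.653996
x(T) = p + (x₀−p)·cosh(ωT) + (ẋ₀/ω)·sinh(ωT) ⇒ p·(1 − cosh) = x(T) − x₀·cosh − (ẋ₀/ω)·sinh
numerator   = 0.4542 − (0.0971)·1.932797 − (0.3559/3.2254)·1.653996 = 0.084019
denominator = 1 − 1.932797 = -0.932797
p = 0.084019 / -0.932797 = -0.0901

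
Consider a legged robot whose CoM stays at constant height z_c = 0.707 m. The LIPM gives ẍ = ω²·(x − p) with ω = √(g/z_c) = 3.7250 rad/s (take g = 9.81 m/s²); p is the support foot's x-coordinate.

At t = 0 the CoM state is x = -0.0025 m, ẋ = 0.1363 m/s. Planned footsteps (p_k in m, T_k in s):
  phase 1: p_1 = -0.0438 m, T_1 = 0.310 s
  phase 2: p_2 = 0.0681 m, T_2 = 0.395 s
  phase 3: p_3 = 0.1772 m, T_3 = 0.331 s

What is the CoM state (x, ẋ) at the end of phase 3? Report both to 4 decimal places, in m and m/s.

x = 0.9812, ẋ = 3.1407

phase 1: p=-0.0438, T=0.310, ωT=1.154750, cosh=1.744183, sinh=1.429047; start (x,ẋ)=(-0.002500, 0.136300) → end (x,ẋ)=(0.080524, 0.457580)
phase 2: p=0.0681, T=0.395, ωT=1.471375, cosh=2.292415, sinh=2.062805; start (x,ẋ)=(0.080524, 0.457580) → end (x,ẋ)=(0.349978, 1.144433)
phase 3: p=0.1772, T=0.331, ωT=1.232975, cosh=1.861424, sinh=1.569999; start (x,ẋ)=(0.349978, 1.144433) → end (x,ẋ)=(0.981164, 3.140720)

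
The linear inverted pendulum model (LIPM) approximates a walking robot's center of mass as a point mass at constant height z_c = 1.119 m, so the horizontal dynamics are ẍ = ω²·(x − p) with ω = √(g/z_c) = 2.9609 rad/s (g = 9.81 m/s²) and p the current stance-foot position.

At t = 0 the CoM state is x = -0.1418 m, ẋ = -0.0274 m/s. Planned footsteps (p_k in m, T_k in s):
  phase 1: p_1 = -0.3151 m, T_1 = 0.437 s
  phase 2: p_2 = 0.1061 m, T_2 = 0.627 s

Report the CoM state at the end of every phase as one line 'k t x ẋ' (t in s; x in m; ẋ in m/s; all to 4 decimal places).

phase 1: p=-0.3151, T=0.437, ωT=1.293913, cosh=1.960613, sinh=1.686417; start (x,ẋ)=(-0.141800, -0.027400) → end (x,ẋ)=(0.009068, 0.811620)
phase 2: p=0.1061, T=0.627, ωT=1.856484, cosh=3.278707, sinh=3.122486; start (x,ẋ)=(0.009068, 0.811620) → end (x,ẋ)=(0.643874, 1.763971)

1 0.4370 0.0091 0.8116
2 1.0640 0.6439 1.7640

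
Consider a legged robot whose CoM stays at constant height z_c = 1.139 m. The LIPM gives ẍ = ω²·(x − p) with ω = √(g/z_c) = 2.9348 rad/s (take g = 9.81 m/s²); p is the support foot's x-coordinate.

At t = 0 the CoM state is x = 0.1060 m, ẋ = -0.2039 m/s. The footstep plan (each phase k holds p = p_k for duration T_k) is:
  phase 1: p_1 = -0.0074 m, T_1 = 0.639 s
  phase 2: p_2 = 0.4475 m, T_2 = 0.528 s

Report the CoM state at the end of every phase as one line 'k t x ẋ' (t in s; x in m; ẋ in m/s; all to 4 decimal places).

1 0.6390 0.1499 0.3793
2 1.1670 0.0057 -1.0307

phase 1: p=-0.0074, T=0.639, ωT=1.875337, cosh=3.338161, sinh=3.184858; start (x,ẋ)=(0.106000, -0.203900) → end (x,ẋ)=(0.149874, 0.379290)
phase 2: p=0.4475, T=0.528, ωT=1.549574, cosh=2.460902, sinh=2.248564; start (x,ẋ)=(0.149874, 0.379290) → end (x,ẋ)=(0.005674, -1.030662)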